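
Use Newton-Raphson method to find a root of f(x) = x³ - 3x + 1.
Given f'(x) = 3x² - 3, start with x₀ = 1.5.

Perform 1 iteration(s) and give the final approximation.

f(x) = x³ - 3x + 1
f'(x) = 3x² - 3
x₀ = 1.5

Newton-Raphson formula: x_{n+1} = x_n - f(x_n)/f'(x_n)

Iteration 1:
  f(1.500000) = -0.125000
  f'(1.500000) = 3.750000
  x_1 = 1.500000 - (-0.125000)/3.750000 = 1.533333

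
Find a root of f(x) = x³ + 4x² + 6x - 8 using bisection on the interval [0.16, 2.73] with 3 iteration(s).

f(x) = x³ + 4x² + 6x - 8
Initial interval: [0.16, 2.73]

Iteration 1:
  c_1 = (0.160000 + 2.730000)/2 = 1.445000
  f(c_1) = f(1.445000) = 12.039296
  f(a) × f(c) < 0, new interval: [0.160000, 1.445000]
Iteration 2:
  c_2 = (0.160000 + 1.445000)/2 = 0.802500
  f(c_2) = f(0.802500) = -0.092160
  f(a) × f(c) ≥ 0, new interval: [0.802500, 1.445000]
Iteration 3:
  c_3 = (0.802500 + 1.445000)/2 = 1.123750
  f(c_3) = f(1.123750) = 5.212844
  f(a) × f(c) < 0, new interval: [0.802500, 1.123750]

After 3 iteration(s), the approximation is c_3 = 1.123750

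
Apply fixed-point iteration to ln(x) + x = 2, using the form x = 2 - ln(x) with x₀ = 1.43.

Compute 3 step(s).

Equation: ln(x) + x = 2
Fixed-point form: x = 2 - ln(x)
x₀ = 1.43

x_1 = g(1.430000) = 1.642326
x_2 = g(1.642326) = 1.503887
x_3 = g(1.503887) = 1.591947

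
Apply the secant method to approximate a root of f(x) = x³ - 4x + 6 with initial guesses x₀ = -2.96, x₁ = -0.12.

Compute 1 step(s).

f(x) = x³ - 4x + 6
x₀ = -2.96, x₁ = -0.12

Secant formula: x_{n+1} = x_n - f(x_n)(x_n - x_{n-1})/(f(x_n) - f(x_{n-1}))

Iteration 1:
  f(-2.960000) = -8.094336
  f(-0.120000) = 6.478272
  x_2 = -0.120000 - 6.478272×(-0.120000 - (-2.960000))/(6.478272 - (-8.094336))
       = -1.382526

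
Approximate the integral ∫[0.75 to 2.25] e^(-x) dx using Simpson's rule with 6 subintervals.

f(x) = e^(-x)
a = 0.75, b = 2.25, n = 6
h = (b - a)/n = 0.250000

Simpson's rule: (h/3)[f(x₀) + 4f(x₁) + 2f(x₂) + ... + f(xₙ)]

x_0 = 0.7500, f(x_0) = 0.472367, coefficient = 1
x_1 = 1.0000, f(x_1) = 0.367879, coefficient = 4
x_2 = 1.2500, f(x_2) = 0.286505, coefficient = 2
x_3 = 1.5000, f(x_3) = 0.223130, coefficient = 4
x_4 = 1.7500, f(x_4) = 0.173774, coefficient = 2
x_5 = 2.0000, f(x_5) = 0.135335, coefficient = 4
x_6 = 2.2500, f(x_6) = 0.105399, coefficient = 1

I ≈ (0.250000/3) × 4.403703 = 0.366975
Exact value: 0.366967
Error: 0.000008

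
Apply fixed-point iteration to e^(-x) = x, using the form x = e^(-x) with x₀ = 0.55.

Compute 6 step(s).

Equation: e^(-x) = x
Fixed-point form: x = e^(-x)
x₀ = 0.55

x_1 = g(0.550000) = 0.576950
x_2 = g(0.576950) = 0.561609
x_3 = g(0.561609) = 0.570291
x_4 = g(0.570291) = 0.565361
x_5 = g(0.565361) = 0.568155
x_6 = g(0.568155) = 0.566570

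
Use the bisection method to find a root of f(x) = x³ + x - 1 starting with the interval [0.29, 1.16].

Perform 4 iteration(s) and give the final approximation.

f(x) = x³ + x - 1
Initial interval: [0.29, 1.16]

Iteration 1:
  c_1 = (0.290000 + 1.160000)/2 = 0.725000
  f(c_1) = f(0.725000) = 0.106078
  f(a) × f(c) < 0, new interval: [0.290000, 0.725000]
Iteration 2:
  c_2 = (0.290000 + 0.725000)/2 = 0.507500
  f(c_2) = f(0.507500) = -0.361790
  f(a) × f(c) ≥ 0, new interval: [0.507500, 0.725000]
Iteration 3:
  c_3 = (0.507500 + 0.725000)/2 = 0.616250
  f(c_3) = f(0.616250) = -0.149720
  f(a) × f(c) ≥ 0, new interval: [0.616250, 0.725000]
Iteration 4:
  c_4 = (0.616250 + 0.725000)/2 = 0.670625
  f(c_4) = f(0.670625) = -0.027770
  f(a) × f(c) ≥ 0, new interval: [0.670625, 0.725000]

After 4 iteration(s), the approximation is c_4 = 0.670625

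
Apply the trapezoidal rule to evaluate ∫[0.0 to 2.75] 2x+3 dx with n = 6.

f(x) = 2x+3
a = 0.0, b = 2.75, n = 6
h = (b - a)/n = 0.458333

Trapezoidal rule: (h/2)[f(x₀) + 2f(x₁) + 2f(x₂) + ... + f(xₙ)]

x_0 = 0.0000, f(x_0) = 3.000000, coefficient = 1
x_1 = 0.4583, f(x_1) = 3.916667, coefficient = 2
x_2 = 0.9167, f(x_2) = 4.833333, coefficient = 2
x_3 = 1.3750, f(x_3) = 5.750000, coefficient = 2
x_4 = 1.8333, f(x_4) = 6.666667, coefficient = 2
x_5 = 2.2917, f(x_5) = 7.583333, coefficient = 2
x_6 = 2.7500, f(x_6) = 8.500000, coefficient = 1

I ≈ (0.458333/2) × 69.000000 = 15.812500
Exact value: 15.812500
Error: 0.000000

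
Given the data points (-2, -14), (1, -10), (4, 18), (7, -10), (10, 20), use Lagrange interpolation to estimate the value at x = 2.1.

Lagrange interpolation formula:
P(x) = Σ yᵢ × Lᵢ(x)
where Lᵢ(x) = Π_{j≠i} (x - xⱼ)/(xᵢ - xⱼ)

L_0(2.1) = (2.1 - 1)/(-2 - 1) × (2.1 - 4)/(-2 - 4) × (2.1 - 7)/(-2 - 7) × (2.1 - 10)/(-2 - 10) = -0.041617
L_1(2.1) = (2.1 - (-2))/(1 - (-2)) × (2.1 - 4)/(1 - 4) × (2.1 - 7)/(1 - 7) × (2.1 - 10)/(1 - 10) = 0.620475
L_2(2.1) = (2.1 - (-2))/(4 - (-2)) × (2.1 - 1)/(4 - 1) × (2.1 - 7)/(4 - 7) × (2.1 - 10)/(4 - 10) = 0.538834
L_3(2.1) = (2.1 - (-2))/(7 - (-2)) × (2.1 - 1)/(7 - 1) × (2.1 - 4)/(7 - 4) × (2.1 - 10)/(7 - 10) = -0.139290
L_4(2.1) = (2.1 - (-2))/(10 - (-2)) × (2.1 - 1)/(10 - 1) × (2.1 - 4)/(10 - 4) × (2.1 - 7)/(10 - 7) = 0.021599

P(2.1) = (-14)×L_0(2.1) + (-10)×L_1(2.1) + 18×L_2(2.1) + (-10)×L_3(2.1) + 20×L_4(2.1)
P(2.1) = 5.901775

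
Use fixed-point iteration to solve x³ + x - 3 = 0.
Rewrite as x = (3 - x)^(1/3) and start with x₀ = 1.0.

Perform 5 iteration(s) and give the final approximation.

Equation: x³ + x - 3 = 0
Fixed-point form: x = (3 - x)^(1/3)
x₀ = 1.0

x_1 = g(1.000000) = 1.259921
x_2 = g(1.259921) = 1.202790
x_3 = g(1.202790) = 1.215812
x_4 = g(1.215812) = 1.212868
x_5 = g(1.212868) = 1.213535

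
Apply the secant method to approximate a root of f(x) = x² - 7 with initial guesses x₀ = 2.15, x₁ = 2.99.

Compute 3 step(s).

f(x) = x² - 7
x₀ = 2.15, x₁ = 2.99

Secant formula: x_{n+1} = x_n - f(x_n)(x_n - x_{n-1})/(f(x_n) - f(x_{n-1}))

Iteration 1:
  f(2.150000) = -2.377500
  f(2.990000) = 1.940100
  x_2 = 2.990000 - 1.940100×(2.990000 - 2.150000)/(1.940100 - (-2.377500))
       = 2.612549
Iteration 2:
  f(2.990000) = 1.940100
  f(2.612549) = -0.174590
  x_3 = 2.612549 - (-0.174590)×(2.612549 - 2.990000)/(-0.174590 - 1.940100)
       = 2.643711
Iteration 3:
  f(2.612549) = -0.174590
  f(2.643711) = -0.010791
  x_4 = 2.643711 - (-0.010791)×(2.643711 - 2.612549)/(-0.010791 - (-0.174590))
       = 2.645764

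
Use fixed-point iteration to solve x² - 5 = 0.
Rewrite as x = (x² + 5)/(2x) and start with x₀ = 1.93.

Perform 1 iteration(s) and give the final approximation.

Equation: x² - 5 = 0
Fixed-point form: x = (x² + 5)/(2x)
x₀ = 1.93

x_1 = g(1.930000) = 2.260337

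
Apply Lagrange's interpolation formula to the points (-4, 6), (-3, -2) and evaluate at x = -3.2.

Lagrange interpolation formula:
P(x) = Σ yᵢ × Lᵢ(x)
where Lᵢ(x) = Π_{j≠i} (x - xⱼ)/(xᵢ - xⱼ)

L_0(-3.2) = (-3.2 - (-3))/(-4 - (-3)) = 0.200000
L_1(-3.2) = (-3.2 - (-4))/(-3 - (-4)) = 0.800000

P(-3.2) = 6×L_0(-3.2) + (-2)×L_1(-3.2)
P(-3.2) = -0.400000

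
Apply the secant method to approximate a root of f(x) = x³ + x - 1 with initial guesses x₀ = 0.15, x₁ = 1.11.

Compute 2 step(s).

f(x) = x³ + x - 1
x₀ = 0.15, x₁ = 1.11

Secant formula: x_{n+1} = x_n - f(x_n)(x_n - x_{n-1})/(f(x_n) - f(x_{n-1}))

Iteration 1:
  f(0.150000) = -0.846625
  f(1.110000) = 1.477631
  x_2 = 1.110000 - 1.477631×(1.110000 - 0.150000)/(1.477631 - (-0.846625))
       = 0.499686
Iteration 2:
  f(1.110000) = 1.477631
  f(0.499686) = -0.375549
  x_3 = 0.499686 - (-0.375549)×(0.499686 - 1.110000)/(-0.375549 - 1.477631)
       = 0.623367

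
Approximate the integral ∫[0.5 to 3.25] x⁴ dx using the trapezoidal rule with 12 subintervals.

f(x) = x⁴
a = 0.5, b = 3.25, n = 12
h = (b - a)/n = 0.229167

Trapezoidal rule: (h/2)[f(x₀) + 2f(x₁) + 2f(x₂) + ... + f(xₙ)]

x_0 = 0.5000, f(x_0) = 0.062500, coefficient = 1
x_1 = 0.7292, f(x_1) = 0.282688, coefficient = 2
x_2 = 0.9583, f(x_2) = 0.843464, coefficient = 2
x_3 = 1.1875, f(x_3) = 1.988541, coefficient = 2
x_4 = 1.4167, f(x_4) = 4.027826, coefficient = 2
x_5 = 1.6458, f(x_5) = 7.337421, coefficient = 2
x_6 = 1.8750, f(x_6) = 12.359619, coefficient = 2
x_7 = 2.1042, f(x_7) = 19.602910, coefficient = 2
x_8 = 2.3333, f(x_8) = 29.641975, coefficient = 2
x_9 = 2.5625, f(x_9) = 43.117691, coefficient = 2
x_10 = 2.7917, f(x_10) = 60.737127, coefficient = 2
x_11 = 3.0208, f(x_11) = 83.273546, coefficient = 2
x_12 = 3.2500, f(x_12) = 111.566406, coefficient = 1

I ≈ (0.229167/2) × 638.054521 = 73.110414
Exact value: 72.511914
Error: 0.598500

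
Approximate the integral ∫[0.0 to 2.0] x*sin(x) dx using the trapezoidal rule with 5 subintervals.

f(x) = x*sin(x)
a = 0.0, b = 2.0, n = 5
h = (b - a)/n = 0.400000

Trapezoidal rule: (h/2)[f(x₀) + 2f(x₁) + 2f(x₂) + ... + f(xₙ)]

x_0 = 0.0000, f(x_0) = 0.000000, coefficient = 1
x_1 = 0.4000, f(x_1) = 0.155767, coefficient = 2
x_2 = 0.8000, f(x_2) = 0.573885, coefficient = 2
x_3 = 1.2000, f(x_3) = 1.118447, coefficient = 2
x_4 = 1.6000, f(x_4) = 1.599318, coefficient = 2
x_5 = 2.0000, f(x_5) = 1.818595, coefficient = 1

I ≈ (0.400000/2) × 8.713429 = 1.742686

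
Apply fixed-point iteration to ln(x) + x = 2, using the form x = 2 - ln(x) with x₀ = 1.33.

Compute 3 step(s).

Equation: ln(x) + x = 2
Fixed-point form: x = 2 - ln(x)
x₀ = 1.33

x_1 = g(1.330000) = 1.714821
x_2 = g(1.714821) = 1.460691
x_3 = g(1.460691) = 1.621090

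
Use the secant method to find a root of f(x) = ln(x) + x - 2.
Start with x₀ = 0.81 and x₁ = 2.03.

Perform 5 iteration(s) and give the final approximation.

f(x) = ln(x) + x - 2
x₀ = 0.81, x₁ = 2.03

Secant formula: x_{n+1} = x_n - f(x_n)(x_n - x_{n-1})/(f(x_n) - f(x_{n-1}))

Iteration 1:
  f(0.810000) = -1.400721
  f(2.030000) = 0.738036
  x_2 = 2.030000 - 0.738036×(2.030000 - 0.810000)/(0.738036 - (-1.400721))
       = 1.609006
Iteration 2:
  f(2.030000) = 0.738036
  f(1.609006) = 0.084623
  x_3 = 1.609006 - 0.084623×(1.609006 - 2.030000)/(0.084623 - 0.738036)
       = 1.554484
Iteration 3:
  f(1.609006) = 0.084623
  f(1.554484) = -0.004373
  x_4 = 1.554484 - (-0.004373)×(1.554484 - 1.609006)/(-0.004373 - 0.084623)
       = 1.557163
Iteration 4:
  f(1.554484) = -0.004373
  f(1.557163) = 0.000028
  x_5 = 1.557163 - 0.000028×(1.557163 - 1.554484)/(0.000028 - (-0.004373))
       = 1.557146
Iteration 5:
  f(1.557163) = 0.000028
  f(1.557146) = 0.000000
  x_6 = 1.557146 - 0.000000×(1.557146 - 1.557163)/(0.000000 - 0.000028)
       = 1.557146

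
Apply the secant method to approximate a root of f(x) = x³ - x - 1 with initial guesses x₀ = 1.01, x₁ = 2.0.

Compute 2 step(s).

f(x) = x³ - x - 1
x₀ = 1.01, x₁ = 2.0

Secant formula: x_{n+1} = x_n - f(x_n)(x_n - x_{n-1})/(f(x_n) - f(x_{n-1}))

Iteration 1:
  f(1.010000) = -0.979699
  f(2.000000) = 5.000000
  x_2 = 2.000000 - 5.000000×(2.000000 - 1.010000)/(5.000000 - (-0.979699))
       = 1.172199
Iteration 2:
  f(2.000000) = 5.000000
  f(1.172199) = -0.561538
  x_3 = 1.172199 - (-0.561538)×(1.172199 - 2.000000)/(-0.561538 - 5.000000)
       = 1.255781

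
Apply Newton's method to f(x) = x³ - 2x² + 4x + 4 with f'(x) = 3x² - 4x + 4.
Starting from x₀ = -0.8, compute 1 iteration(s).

f(x) = x³ - 2x² + 4x + 4
f'(x) = 3x² - 4x + 4
x₀ = -0.8

Newton-Raphson formula: x_{n+1} = x_n - f(x_n)/f'(x_n)

Iteration 1:
  f(-0.800000) = -0.992000
  f'(-0.800000) = 9.120000
  x_1 = -0.800000 - (-0.992000)/9.120000 = -0.691228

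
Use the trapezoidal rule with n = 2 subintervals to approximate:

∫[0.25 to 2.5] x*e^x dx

f(x) = x*e^x
a = 0.25, b = 2.5, n = 2
h = (b - a)/n = 1.125000

Trapezoidal rule: (h/2)[f(x₀) + 2f(x₁) + 2f(x₂) + ... + f(xₙ)]

x_0 = 0.2500, f(x_0) = 0.321006, coefficient = 1
x_1 = 1.3750, f(x_1) = 5.438230, coefficient = 2
x_2 = 2.5000, f(x_2) = 30.456235, coefficient = 1

I ≈ (1.125000/2) × 41.653702 = 23.430208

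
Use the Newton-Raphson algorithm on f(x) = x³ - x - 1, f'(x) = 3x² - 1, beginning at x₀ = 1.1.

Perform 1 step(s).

f(x) = x³ - x - 1
f'(x) = 3x² - 1
x₀ = 1.1

Newton-Raphson formula: x_{n+1} = x_n - f(x_n)/f'(x_n)

Iteration 1:
  f(1.100000) = -0.769000
  f'(1.100000) = 2.630000
  x_1 = 1.100000 - (-0.769000)/2.630000 = 1.392395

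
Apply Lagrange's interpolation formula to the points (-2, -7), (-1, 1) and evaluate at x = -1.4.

Lagrange interpolation formula:
P(x) = Σ yᵢ × Lᵢ(x)
where Lᵢ(x) = Π_{j≠i} (x - xⱼ)/(xᵢ - xⱼ)

L_0(-1.4) = (-1.4 - (-1))/(-2 - (-1)) = 0.400000
L_1(-1.4) = (-1.4 - (-2))/(-1 - (-2)) = 0.600000

P(-1.4) = (-7)×L_0(-1.4) + 1×L_1(-1.4)
P(-1.4) = -2.200000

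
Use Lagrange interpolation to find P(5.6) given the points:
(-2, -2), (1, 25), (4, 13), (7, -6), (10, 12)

Lagrange interpolation formula:
P(x) = Σ yᵢ × Lᵢ(x)
where Lᵢ(x) = Π_{j≠i} (x - xⱼ)/(xᵢ - xⱼ)

L_0(5.6) = (5.6 - 1)/(-2 - 1) × (5.6 - 4)/(-2 - 4) × (5.6 - 7)/(-2 - 7) × (5.6 - 10)/(-2 - 10) = 0.023322
L_1(5.6) = (5.6 - (-2))/(1 - (-2)) × (5.6 - 4)/(1 - 4) × (5.6 - 7)/(1 - 7) × (5.6 - 10)/(1 - 10) = -0.154127
L_2(5.6) = (5.6 - (-2))/(4 - (-2)) × (5.6 - 1)/(4 - 1) × (5.6 - 7)/(4 - 7) × (5.6 - 10)/(4 - 10) = 0.664672
L_3(5.6) = (5.6 - (-2))/(7 - (-2)) × (5.6 - 1)/(7 - 1) × (5.6 - 4)/(7 - 4) × (5.6 - 10)/(7 - 10) = 0.506416
L_4(5.6) = (5.6 - (-2))/(10 - (-2)) × (5.6 - 1)/(10 - 1) × (5.6 - 4)/(10 - 4) × (5.6 - 7)/(10 - 7) = -0.040283

P(5.6) = (-2)×L_0(5.6) + 25×L_1(5.6) + 13×L_2(5.6) + (-6)×L_3(5.6) + 12×L_4(5.6)
P(5.6) = 1.219022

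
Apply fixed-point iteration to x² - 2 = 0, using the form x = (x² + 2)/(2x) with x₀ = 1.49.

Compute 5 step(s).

Equation: x² - 2 = 0
Fixed-point form: x = (x² + 2)/(2x)
x₀ = 1.49

x_1 = g(1.490000) = 1.416141
x_2 = g(1.416141) = 1.414215
x_3 = g(1.414215) = 1.414214
x_4 = g(1.414214) = 1.414214
x_5 = g(1.414214) = 1.414214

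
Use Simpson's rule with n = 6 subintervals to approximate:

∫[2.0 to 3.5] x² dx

f(x) = x²
a = 2.0, b = 3.5, n = 6
h = (b - a)/n = 0.250000

Simpson's rule: (h/3)[f(x₀) + 4f(x₁) + 2f(x₂) + ... + f(xₙ)]

x_0 = 2.0000, f(x_0) = 4.000000, coefficient = 1
x_1 = 2.2500, f(x_1) = 5.062500, coefficient = 4
x_2 = 2.5000, f(x_2) = 6.250000, coefficient = 2
x_3 = 2.7500, f(x_3) = 7.562500, coefficient = 4
x_4 = 3.0000, f(x_4) = 9.000000, coefficient = 2
x_5 = 3.2500, f(x_5) = 10.562500, coefficient = 4
x_6 = 3.5000, f(x_6) = 12.250000, coefficient = 1

I ≈ (0.250000/3) × 139.500000 = 11.625000
Exact value: 11.625000
Error: 0.000000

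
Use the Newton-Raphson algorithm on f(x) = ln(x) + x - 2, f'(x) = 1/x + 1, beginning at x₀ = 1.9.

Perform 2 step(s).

f(x) = ln(x) + x - 2
f'(x) = 1/x + 1
x₀ = 1.9

Newton-Raphson formula: x_{n+1} = x_n - f(x_n)/f'(x_n)

Iteration 1:
  f(1.900000) = 0.541854
  f'(1.900000) = 1.526316
  x_1 = 1.900000 - 0.541854/1.526316 = 1.544992
Iteration 2:
  f(1.544992) = -0.019989
  f'(1.544992) = 1.647252
  x_2 = 1.544992 - (-0.019989)/1.647252 = 1.557127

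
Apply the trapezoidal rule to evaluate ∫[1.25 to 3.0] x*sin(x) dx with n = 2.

f(x) = x*sin(x)
a = 1.25, b = 3.0, n = 2
h = (b - a)/n = 0.875000

Trapezoidal rule: (h/2)[f(x₀) + 2f(x₁) + 2f(x₂) + ... + f(xₙ)]

x_0 = 1.2500, f(x_0) = 1.186231, coefficient = 1
x_1 = 2.1250, f(x_1) = 1.806930, coefficient = 2
x_2 = 3.0000, f(x_2) = 0.423360, coefficient = 1

I ≈ (0.875000/2) × 5.223450 = 2.285259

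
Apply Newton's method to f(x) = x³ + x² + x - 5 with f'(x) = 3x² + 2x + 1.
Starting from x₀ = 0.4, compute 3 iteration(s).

f(x) = x³ + x² + x - 5
f'(x) = 3x² + 2x + 1
x₀ = 0.4

Newton-Raphson formula: x_{n+1} = x_n - f(x_n)/f'(x_n)

Iteration 1:
  f(0.400000) = -4.376000
  f'(0.400000) = 2.280000
  x_1 = 0.400000 - (-4.376000)/2.280000 = 2.319298
Iteration 2:
  f(2.319298) = 15.174283
  f'(2.319298) = 21.776030
  x_2 = 2.319298 - 15.174283/21.776030 = 1.622464
Iteration 3:
  f(1.622464) = 3.525811
  f'(1.622464) = 12.142097
  x_3 = 1.622464 - 3.525811/12.142097 = 1.332085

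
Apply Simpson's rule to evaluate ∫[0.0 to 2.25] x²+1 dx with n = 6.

f(x) = x²+1
a = 0.0, b = 2.25, n = 6
h = (b - a)/n = 0.375000

Simpson's rule: (h/3)[f(x₀) + 4f(x₁) + 2f(x₂) + ... + f(xₙ)]

x_0 = 0.0000, f(x_0) = 1.000000, coefficient = 1
x_1 = 0.3750, f(x_1) = 1.140625, coefficient = 4
x_2 = 0.7500, f(x_2) = 1.562500, coefficient = 2
x_3 = 1.1250, f(x_3) = 2.265625, coefficient = 4
x_4 = 1.5000, f(x_4) = 3.250000, coefficient = 2
x_5 = 1.8750, f(x_5) = 4.515625, coefficient = 4
x_6 = 2.2500, f(x_6) = 6.062500, coefficient = 1

I ≈ (0.375000/3) × 48.375000 = 6.046875
Exact value: 6.046875
Error: 0.000000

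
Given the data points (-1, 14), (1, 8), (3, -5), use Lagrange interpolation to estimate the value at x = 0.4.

Lagrange interpolation formula:
P(x) = Σ yᵢ × Lᵢ(x)
where Lᵢ(x) = Π_{j≠i} (x - xⱼ)/(xᵢ - xⱼ)

L_0(0.4) = (0.4 - 1)/(-1 - 1) × (0.4 - 3)/(-1 - 3) = 0.195000
L_1(0.4) = (0.4 - (-1))/(1 - (-1)) × (0.4 - 3)/(1 - 3) = 0.910000
L_2(0.4) = (0.4 - (-1))/(3 - (-1)) × (0.4 - 1)/(3 - 1) = -0.105000

P(0.4) = 14×L_0(0.4) + 8×L_1(0.4) + (-5)×L_2(0.4)
P(0.4) = 10.535000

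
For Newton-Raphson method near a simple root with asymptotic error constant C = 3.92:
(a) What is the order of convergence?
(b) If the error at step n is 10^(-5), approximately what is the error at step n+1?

(a) Newton-Raphson has quadratic (order 2) convergence near simple roots.
    This means |e_{n+1}| ≈ C|e_n|².

(b) With |e_n| = 10^(-5) and C = 3.92:
    |e_{n+1}| ≈ 3.92 × (10^(-5))² = 3.92 × 10^(-10)

(a) 2 (quadratic); (b) |e_{n+1}| ≈ 3.920e-10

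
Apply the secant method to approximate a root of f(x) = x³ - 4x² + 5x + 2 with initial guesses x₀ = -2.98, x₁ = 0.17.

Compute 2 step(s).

f(x) = x³ - 4x² + 5x + 2
x₀ = -2.98, x₁ = 0.17

Secant formula: x_{n+1} = x_n - f(x_n)(x_n - x_{n-1})/(f(x_n) - f(x_{n-1}))

Iteration 1:
  f(-2.980000) = -74.885192
  f(0.170000) = 2.739313
  x_2 = 0.170000 - 2.739313×(0.170000 - (-2.980000))/(2.739313 - (-74.885192))
       = 0.058839
Iteration 2:
  f(0.170000) = 2.739313
  f(0.058839) = 2.280550
  x_3 = 0.058839 - 2.280550×(0.058839 - 0.170000)/(2.280550 - 2.739313)
       = -0.493753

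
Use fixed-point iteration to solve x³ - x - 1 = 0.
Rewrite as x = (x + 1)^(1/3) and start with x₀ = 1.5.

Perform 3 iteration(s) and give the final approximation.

Equation: x³ - x - 1 = 0
Fixed-point form: x = (x + 1)^(1/3)
x₀ = 1.5

x_1 = g(1.500000) = 1.357209
x_2 = g(1.357209) = 1.330861
x_3 = g(1.330861) = 1.325884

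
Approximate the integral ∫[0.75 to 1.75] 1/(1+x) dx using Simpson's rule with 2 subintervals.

f(x) = 1/(1+x)
a = 0.75, b = 1.75, n = 2
h = (b - a)/n = 0.500000

Simpson's rule: (h/3)[f(x₀) + 4f(x₁) + 2f(x₂) + ... + f(xₙ)]

x_0 = 0.7500, f(x_0) = 0.571429, coefficient = 1
x_1 = 1.2500, f(x_1) = 0.444444, coefficient = 4
x_2 = 1.7500, f(x_2) = 0.363636, coefficient = 1

I ≈ (0.500000/3) × 2.712843 = 0.452140
Exact value: 0.451985
Error: 0.000155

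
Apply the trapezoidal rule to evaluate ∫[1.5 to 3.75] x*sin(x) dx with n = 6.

f(x) = x*sin(x)
a = 1.5, b = 3.75, n = 6
h = (b - a)/n = 0.375000

Trapezoidal rule: (h/2)[f(x₀) + 2f(x₁) + 2f(x₂) + ... + f(xₙ)]

x_0 = 1.5000, f(x_0) = 1.496242, coefficient = 1
x_1 = 1.8750, f(x_1) = 1.788911, coefficient = 2
x_2 = 2.2500, f(x_2) = 1.750665, coefficient = 2
x_3 = 2.6250, f(x_3) = 1.296541, coefficient = 2
x_4 = 3.0000, f(x_4) = 0.423360, coefficient = 2
x_5 = 3.3750, f(x_5) = -0.780617, coefficient = 2
x_6 = 3.7500, f(x_6) = -2.143355, coefficient = 1

I ≈ (0.375000/2) × 8.310607 = 1.558239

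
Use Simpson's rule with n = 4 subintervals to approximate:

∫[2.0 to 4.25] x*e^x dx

f(x) = x*e^x
a = 2.0, b = 4.25, n = 4
h = (b - a)/n = 0.562500

Simpson's rule: (h/3)[f(x₀) + 4f(x₁) + 2f(x₂) + ... + f(xₙ)]

x_0 = 2.0000, f(x_0) = 14.778112, coefficient = 1
x_1 = 2.5625, f(x_1) = 33.231006, coefficient = 4
x_2 = 3.1250, f(x_2) = 71.124672, coefficient = 2
x_3 = 3.6875, f(x_3) = 147.296671, coefficient = 4
x_4 = 4.2500, f(x_4) = 297.948002, coefficient = 1

I ≈ (0.562500/3) × 1177.086165 = 220.703656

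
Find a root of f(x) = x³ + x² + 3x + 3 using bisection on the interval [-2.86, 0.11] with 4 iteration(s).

f(x) = x³ + x² + 3x + 3
Initial interval: [-2.86, 0.11]

Iteration 1:
  c_1 = (-2.860000 + 0.110000)/2 = -1.375000
  f(c_1) = f(-1.375000) = -1.833984
  f(a) × f(c) ≥ 0, new interval: [-1.375000, 0.110000]
Iteration 2:
  c_2 = (-1.375000 + 0.110000)/2 = -0.632500
  f(c_2) = f(-0.632500) = 1.249521
  f(a) × f(c) < 0, new interval: [-1.375000, -0.632500]
Iteration 3:
  c_3 = (-1.375000 + (-0.632500))/2 = -1.003750
  f(c_3) = f(-1.003750) = -0.015028
  f(a) × f(c) ≥ 0, new interval: [-1.003750, -0.632500]
Iteration 4:
  c_4 = (-1.003750 + (-0.632500))/2 = -0.818125
  f(c_4) = f(-0.818125) = 0.667359
  f(a) × f(c) < 0, new interval: [-1.003750, -0.818125]

After 4 iteration(s), the approximation is c_4 = -0.818125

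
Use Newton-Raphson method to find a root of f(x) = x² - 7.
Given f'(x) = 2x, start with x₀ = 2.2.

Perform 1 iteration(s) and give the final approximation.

f(x) = x² - 7
f'(x) = 2x
x₀ = 2.2

Newton-Raphson formula: x_{n+1} = x_n - f(x_n)/f'(x_n)

Iteration 1:
  f(2.200000) = -2.160000
  f'(2.200000) = 4.400000
  x_1 = 2.200000 - (-2.160000)/4.400000 = 2.690909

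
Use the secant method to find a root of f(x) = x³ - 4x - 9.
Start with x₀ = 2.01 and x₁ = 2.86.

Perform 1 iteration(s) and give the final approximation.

f(x) = x³ - 4x - 9
x₀ = 2.01, x₁ = 2.86

Secant formula: x_{n+1} = x_n - f(x_n)(x_n - x_{n-1})/(f(x_n) - f(x_{n-1}))

Iteration 1:
  f(2.010000) = -8.919399
  f(2.860000) = 2.953656
  x_2 = 2.860000 - 2.953656×(2.860000 - 2.010000)/(2.953656 - (-8.919399))
       = 2.648546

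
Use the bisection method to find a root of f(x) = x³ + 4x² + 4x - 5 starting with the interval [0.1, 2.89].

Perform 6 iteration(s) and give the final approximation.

f(x) = x³ + 4x² + 4x - 5
Initial interval: [0.1, 2.89]

Iteration 1:
  c_1 = (0.100000 + 2.890000)/2 = 1.495000
  f(c_1) = f(1.495000) = 13.261462
  f(a) × f(c) < 0, new interval: [0.100000, 1.495000]
Iteration 2:
  c_2 = (0.100000 + 1.495000)/2 = 0.797500
  f(c_2) = f(0.797500) = 1.241240
  f(a) × f(c) < 0, new interval: [0.100000, 0.797500]
Iteration 3:
  c_3 = (0.100000 + 0.797500)/2 = 0.448750
  f(c_3) = f(0.448750) = -2.309126
  f(a) × f(c) ≥ 0, new interval: [0.448750, 0.797500]
Iteration 4:
  c_4 = (0.448750 + 0.797500)/2 = 0.623125
  f(c_4) = f(0.623125) = -0.712411
  f(a) × f(c) ≥ 0, new interval: [0.623125, 0.797500]
Iteration 5:
  c_5 = (0.623125 + 0.797500)/2 = 0.710313
  f(c_5) = f(0.710313) = 0.217809
  f(a) × f(c) < 0, new interval: [0.623125, 0.710313]
Iteration 6:
  c_6 = (0.623125 + 0.710313)/2 = 0.666719
  f(c_6) = f(0.666719) = -0.258704
  f(a) × f(c) ≥ 0, new interval: [0.666719, 0.710313]

After 6 iteration(s), the approximation is c_6 = 0.666719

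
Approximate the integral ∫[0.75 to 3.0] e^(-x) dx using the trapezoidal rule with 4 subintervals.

f(x) = e^(-x)
a = 0.75, b = 3.0, n = 4
h = (b - a)/n = 0.562500

Trapezoidal rule: (h/2)[f(x₀) + 2f(x₁) + 2f(x₂) + ... + f(xₙ)]

x_0 = 0.7500, f(x_0) = 0.472367, coefficient = 1
x_1 = 1.3125, f(x_1) = 0.269146, coefficient = 2
x_2 = 1.8750, f(x_2) = 0.153355, coefficient = 2
x_3 = 2.4375, f(x_3) = 0.087379, coefficient = 2
x_4 = 3.0000, f(x_4) = 0.049787, coefficient = 1

I ≈ (0.562500/2) × 1.541914 = 0.433663
Exact value: 0.422579
Error: 0.011084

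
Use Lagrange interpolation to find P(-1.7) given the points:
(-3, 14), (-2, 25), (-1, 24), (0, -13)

Lagrange interpolation formula:
P(x) = Σ yᵢ × Lᵢ(x)
where Lᵢ(x) = Π_{j≠i} (x - xⱼ)/(xᵢ - xⱼ)

L_0(-1.7) = (-1.7 - (-2))/(-3 - (-2)) × (-1.7 - (-1))/(-3 - (-1)) × (-1.7 - 0)/(-3 - 0) = -0.059500
L_1(-1.7) = (-1.7 - (-3))/(-2 - (-3)) × (-1.7 - (-1))/(-2 - (-1)) × (-1.7 - 0)/(-2 - 0) = 0.773500
L_2(-1.7) = (-1.7 - (-3))/(-1 - (-3)) × (-1.7 - (-2))/(-1 - (-2)) × (-1.7 - 0)/(-1 - 0) = 0.331500
L_3(-1.7) = (-1.7 - (-3))/(0 - (-3)) × (-1.7 - (-2))/(0 - (-2)) × (-1.7 - (-1))/(0 - (-1)) = -0.045500

P(-1.7) = 14×L_0(-1.7) + 25×L_1(-1.7) + 24×L_2(-1.7) + (-13)×L_3(-1.7)
P(-1.7) = 27.052000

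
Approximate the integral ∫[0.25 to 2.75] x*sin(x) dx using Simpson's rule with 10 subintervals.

f(x) = x*sin(x)
a = 0.25, b = 2.75, n = 10
h = (b - a)/n = 0.250000

Simpson's rule: (h/3)[f(x₀) + 4f(x₁) + 2f(x₂) + ... + f(xₙ)]

x_0 = 0.2500, f(x_0) = 0.061851, coefficient = 1
x_1 = 0.5000, f(x_1) = 0.239713, coefficient = 4
x_2 = 0.7500, f(x_2) = 0.511229, coefficient = 2
x_3 = 1.0000, f(x_3) = 0.841471, coefficient = 4
x_4 = 1.2500, f(x_4) = 1.186231, coefficient = 2
x_5 = 1.5000, f(x_5) = 1.496242, coefficient = 4
x_6 = 1.7500, f(x_6) = 1.721975, coefficient = 2
x_7 = 2.0000, f(x_7) = 1.818595, coefficient = 4
x_8 = 2.2500, f(x_8) = 1.750665, coefficient = 2
x_9 = 2.5000, f(x_9) = 1.496180, coefficient = 4
x_10 = 2.7500, f(x_10) = 1.049568, coefficient = 1

I ≈ (0.250000/3) × 35.020424 = 2.918369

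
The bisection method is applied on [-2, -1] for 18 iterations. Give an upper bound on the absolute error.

Bisection error bound: |error| ≤ (b-a)/2^n
|error| ≤ (-1 - (-2))/2^18 = 1/2^18
|error| ≤ 0.0000038147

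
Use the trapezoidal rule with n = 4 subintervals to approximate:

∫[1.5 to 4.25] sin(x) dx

f(x) = sin(x)
a = 1.5, b = 4.25, n = 4
h = (b - a)/n = 0.687500

Trapezoidal rule: (h/2)[f(x₀) + 2f(x₁) + 2f(x₂) + ... + f(xₙ)]

x_0 = 1.5000, f(x_0) = 0.997495, coefficient = 1
x_1 = 2.1875, f(x_1) = 0.815789, coefficient = 2
x_2 = 2.8750, f(x_2) = 0.263446, coefficient = 2
x_3 = 3.5625, f(x_3) = -0.408589, coefficient = 2
x_4 = 4.2500, f(x_4) = -0.894989, coefficient = 1

I ≈ (0.687500/2) × 1.443799 = 0.496306
Exact value: 0.516825
Error: 0.020519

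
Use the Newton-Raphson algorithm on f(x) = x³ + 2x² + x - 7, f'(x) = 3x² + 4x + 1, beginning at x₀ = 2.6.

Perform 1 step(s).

f(x) = x³ + 2x² + x - 7
f'(x) = 3x² + 4x + 1
x₀ = 2.6

Newton-Raphson formula: x_{n+1} = x_n - f(x_n)/f'(x_n)

Iteration 1:
  f(2.600000) = 26.696000
  f'(2.600000) = 31.680000
  x_1 = 2.600000 - 26.696000/31.680000 = 1.757323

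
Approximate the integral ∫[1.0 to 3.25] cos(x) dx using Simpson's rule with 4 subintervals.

f(x) = cos(x)
a = 1.0, b = 3.25, n = 4
h = (b - a)/n = 0.562500

Simpson's rule: (h/3)[f(x₀) + 4f(x₁) + 2f(x₂) + ... + f(xₙ)]

x_0 = 1.0000, f(x_0) = 0.540302, coefficient = 1
x_1 = 1.5625, f(x_1) = 0.008296, coefficient = 4
x_2 = 2.1250, f(x_2) = -0.526266, coefficient = 2
x_3 = 2.6875, f(x_3) = -0.898659, coefficient = 4
x_4 = 3.2500, f(x_4) = -0.994130, coefficient = 1

I ≈ (0.562500/3) × -5.067813 = -0.950215
Exact value: -0.949666
Error: 0.000549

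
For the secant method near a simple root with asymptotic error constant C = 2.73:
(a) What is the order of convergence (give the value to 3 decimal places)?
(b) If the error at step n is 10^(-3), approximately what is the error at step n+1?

(a) Secant method has superlinear convergence with order φ = (1+√5)/2 ≈ 1.618.
    This means |e_{n+1}| ≈ C|e_n|^1.618.

(b) With |e_n| = 10^(-3) and C = 2.73:
    |e_{n+1}| ≈ 2.73 × (10^(-3))^1.618 = 2.73 × 10^(-4.85)

(a) ≈ 1.618 (golden ratio); (b) |e_{n+1}| ≈ 3.820e-05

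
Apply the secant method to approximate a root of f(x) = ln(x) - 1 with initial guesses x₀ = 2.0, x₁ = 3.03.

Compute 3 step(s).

f(x) = ln(x) - 1
x₀ = 2.0, x₁ = 3.03

Secant formula: x_{n+1} = x_n - f(x_n)(x_n - x_{n-1})/(f(x_n) - f(x_{n-1}))

Iteration 1:
  f(2.000000) = -0.306853
  f(3.030000) = 0.108563
  x_2 = 3.030000 - 0.108563×(3.030000 - 2.000000)/(0.108563 - (-0.306853))
       = 2.760825
Iteration 2:
  f(3.030000) = 0.108563
  f(2.760825) = 0.015530
  x_3 = 2.760825 - 0.015530×(2.760825 - 3.030000)/(0.015530 - 0.108563)
       = 2.715893
Iteration 3:
  f(2.760825) = 0.015530
  f(2.715893) = -0.000879
  x_4 = 2.715893 - (-0.000879)×(2.715893 - 2.760825)/(-0.000879 - 0.015530)
       = 2.718300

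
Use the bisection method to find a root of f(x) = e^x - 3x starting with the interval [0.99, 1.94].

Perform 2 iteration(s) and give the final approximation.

f(x) = e^x - 3x
Initial interval: [0.99, 1.94]

Iteration 1:
  c_1 = (0.990000 + 1.940000)/2 = 1.465000
  f(c_1) = f(1.465000) = -0.067457
  f(a) × f(c) ≥ 0, new interval: [1.465000, 1.940000]
Iteration 2:
  c_2 = (1.465000 + 1.940000)/2 = 1.702500
  f(c_2) = f(1.702500) = 0.380149
  f(a) × f(c) < 0, new interval: [1.465000, 1.702500]

After 2 iteration(s), the approximation is c_2 = 1.702500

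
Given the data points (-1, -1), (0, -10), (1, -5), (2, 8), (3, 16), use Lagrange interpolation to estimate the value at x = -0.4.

Lagrange interpolation formula:
P(x) = Σ yᵢ × Lᵢ(x)
where Lᵢ(x) = Π_{j≠i} (x - xⱼ)/(xᵢ - xⱼ)

L_0(-0.4) = (-0.4 - 0)/(-1 - 0) × (-0.4 - 1)/(-1 - 1) × (-0.4 - 2)/(-1 - 2) × (-0.4 - 3)/(-1 - 3) = 0.190400
L_1(-0.4) = (-0.4 - (-1))/(0 - (-1)) × (-0.4 - 1)/(0 - 1) × (-0.4 - 2)/(0 - 2) × (-0.4 - 3)/(0 - 3) = 1.142400
L_2(-0.4) = (-0.4 - (-1))/(1 - (-1)) × (-0.4 - 0)/(1 - 0) × (-0.4 - 2)/(1 - 2) × (-0.4 - 3)/(1 - 3) = -0.489600
L_3(-0.4) = (-0.4 - (-1))/(2 - (-1)) × (-0.4 - 0)/(2 - 0) × (-0.4 - 1)/(2 - 1) × (-0.4 - 3)/(2 - 3) = 0.190400
L_4(-0.4) = (-0.4 - (-1))/(3 - (-1)) × (-0.4 - 0)/(3 - 0) × (-0.4 - 1)/(3 - 1) × (-0.4 - 2)/(3 - 2) = -0.033600

P(-0.4) = (-1)×L_0(-0.4) + (-10)×L_1(-0.4) + (-5)×L_2(-0.4) + 8×L_3(-0.4) + 16×L_4(-0.4)
P(-0.4) = -8.180800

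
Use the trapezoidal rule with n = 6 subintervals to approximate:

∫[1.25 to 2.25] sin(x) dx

f(x) = sin(x)
a = 1.25, b = 2.25, n = 6
h = (b - a)/n = 0.166667

Trapezoidal rule: (h/2)[f(x₀) + 2f(x₁) + 2f(x₂) + ... + f(xₙ)]

x_0 = 1.2500, f(x_0) = 0.948985, coefficient = 1
x_1 = 1.4167, f(x_1) = 0.988146, coefficient = 2
x_2 = 1.5833, f(x_2) = 0.999921, coefficient = 2
x_3 = 1.7500, f(x_3) = 0.983986, coefficient = 2
x_4 = 1.9167, f(x_4) = 0.940781, coefficient = 2
x_5 = 2.0833, f(x_5) = 0.871503, coefficient = 2
x_6 = 2.2500, f(x_6) = 0.778073, coefficient = 1

I ≈ (0.166667/2) × 11.295731 = 0.941311
Exact value: 0.943496
Error: 0.002185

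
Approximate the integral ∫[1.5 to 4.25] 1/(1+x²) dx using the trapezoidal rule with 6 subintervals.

f(x) = 1/(1+x²)
a = 1.5, b = 4.25, n = 6
h = (b - a)/n = 0.458333

Trapezoidal rule: (h/2)[f(x₀) + 2f(x₁) + 2f(x₂) + ... + f(xₙ)]

x_0 = 1.5000, f(x_0) = 0.307692, coefficient = 1
x_1 = 1.9583, f(x_1) = 0.206822, coefficient = 2
x_2 = 2.4167, f(x_2) = 0.146193, coefficient = 2
x_3 = 2.8750, f(x_3) = 0.107926, coefficient = 2
x_4 = 3.3333, f(x_4) = 0.082569, coefficient = 2
x_5 = 3.7917, f(x_5) = 0.065033, coefficient = 2
x_6 = 4.2500, f(x_6) = 0.052459, coefficient = 1

I ≈ (0.458333/2) × 1.577237 = 0.361450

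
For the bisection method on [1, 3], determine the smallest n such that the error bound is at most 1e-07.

We need (b-a)/2^n ≤ 1e-07
(3 - 1)/2^n ≤ 1e-07
2/2^n ≤ 1e-07
2^n ≥ 20000000
n ≥ log₂(20000000) = 24.25
n ≥ 25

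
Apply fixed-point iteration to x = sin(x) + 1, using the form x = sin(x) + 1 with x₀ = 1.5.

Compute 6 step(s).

Equation: x = sin(x) + 1
Fixed-point form: x = sin(x) + 1
x₀ = 1.5

x_1 = g(1.500000) = 1.997495
x_2 = g(1.997495) = 1.910337
x_3 = g(1.910337) = 1.942908
x_4 = g(1.942908) = 1.931562
x_5 = g(1.931562) = 1.935627
x_6 = g(1.935627) = 1.934184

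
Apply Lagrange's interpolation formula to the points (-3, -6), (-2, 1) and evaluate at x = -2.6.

Lagrange interpolation formula:
P(x) = Σ yᵢ × Lᵢ(x)
where Lᵢ(x) = Π_{j≠i} (x - xⱼ)/(xᵢ - xⱼ)

L_0(-2.6) = (-2.6 - (-2))/(-3 - (-2)) = 0.600000
L_1(-2.6) = (-2.6 - (-3))/(-2 - (-3)) = 0.400000

P(-2.6) = (-6)×L_0(-2.6) + 1×L_1(-2.6)
P(-2.6) = -3.200000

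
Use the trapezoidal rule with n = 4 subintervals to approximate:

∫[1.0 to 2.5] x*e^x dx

f(x) = x*e^x
a = 1.0, b = 2.5, n = 4
h = (b - a)/n = 0.375000

Trapezoidal rule: (h/2)[f(x₀) + 2f(x₁) + 2f(x₂) + ... + f(xₙ)]

x_0 = 1.0000, f(x_0) = 2.718282, coefficient = 1
x_1 = 1.3750, f(x_1) = 5.438230, coefficient = 2
x_2 = 1.7500, f(x_2) = 10.070555, coefficient = 2
x_3 = 2.1250, f(x_3) = 17.792407, coefficient = 2
x_4 = 2.5000, f(x_4) = 30.456235, coefficient = 1

I ≈ (0.375000/2) × 99.776901 = 18.708169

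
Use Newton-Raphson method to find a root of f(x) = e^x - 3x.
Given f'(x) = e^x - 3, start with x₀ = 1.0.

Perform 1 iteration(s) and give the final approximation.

f(x) = e^x - 3x
f'(x) = e^x - 3
x₀ = 1.0

Newton-Raphson formula: x_{n+1} = x_n - f(x_n)/f'(x_n)

Iteration 1:
  f(1.000000) = -0.281718
  f'(1.000000) = -0.281718
  x_1 = 1.000000 - (-0.281718)/(-0.281718) = 0.000000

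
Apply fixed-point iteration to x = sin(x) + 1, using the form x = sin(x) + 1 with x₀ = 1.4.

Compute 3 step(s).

Equation: x = sin(x) + 1
Fixed-point form: x = sin(x) + 1
x₀ = 1.4

x_1 = g(1.400000) = 1.985450
x_2 = g(1.985450) = 1.915256
x_3 = g(1.915256) = 1.941258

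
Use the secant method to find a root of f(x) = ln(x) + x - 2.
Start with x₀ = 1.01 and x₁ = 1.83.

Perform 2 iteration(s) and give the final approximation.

f(x) = ln(x) + x - 2
x₀ = 1.01, x₁ = 1.83

Secant formula: x_{n+1} = x_n - f(x_n)(x_n - x_{n-1})/(f(x_n) - f(x_{n-1}))

Iteration 1:
  f(1.010000) = -0.980050
  f(1.830000) = 0.434316
  x_2 = 1.830000 - 0.434316×(1.830000 - 1.010000)/(0.434316 - (-0.980050))
       = 1.578199
Iteration 2:
  f(1.830000) = 0.434316
  f(1.578199) = 0.034483
  x_3 = 1.578199 - 0.034483×(1.578199 - 1.830000)/(0.034483 - 0.434316)
       = 1.556483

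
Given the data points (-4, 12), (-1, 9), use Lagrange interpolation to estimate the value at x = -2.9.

Lagrange interpolation formula:
P(x) = Σ yᵢ × Lᵢ(x)
where Lᵢ(x) = Π_{j≠i} (x - xⱼ)/(xᵢ - xⱼ)

L_0(-2.9) = (-2.9 - (-1))/(-4 - (-1)) = 0.633333
L_1(-2.9) = (-2.9 - (-4))/(-1 - (-4)) = 0.366667

P(-2.9) = 12×L_0(-2.9) + 9×L_1(-2.9)
P(-2.9) = 10.900000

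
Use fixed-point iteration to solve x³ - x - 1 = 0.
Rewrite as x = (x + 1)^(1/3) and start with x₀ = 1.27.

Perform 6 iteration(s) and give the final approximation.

Equation: x³ - x - 1 = 0
Fixed-point form: x = (x + 1)^(1/3)
x₀ = 1.27

x_1 = g(1.270000) = 1.314242
x_2 = g(1.314242) = 1.322725
x_3 = g(1.322725) = 1.324339
x_4 = g(1.324339) = 1.324646
x_5 = g(1.324646) = 1.324704
x_6 = g(1.324704) = 1.324715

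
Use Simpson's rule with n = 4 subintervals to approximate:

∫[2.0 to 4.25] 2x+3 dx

f(x) = 2x+3
a = 2.0, b = 4.25, n = 4
h = (b - a)/n = 0.562500

Simpson's rule: (h/3)[f(x₀) + 4f(x₁) + 2f(x₂) + ... + f(xₙ)]

x_0 = 2.0000, f(x_0) = 7.000000, coefficient = 1
x_1 = 2.5625, f(x_1) = 8.125000, coefficient = 4
x_2 = 3.1250, f(x_2) = 9.250000, coefficient = 2
x_3 = 3.6875, f(x_3) = 10.375000, coefficient = 4
x_4 = 4.2500, f(x_4) = 11.500000, coefficient = 1

I ≈ (0.562500/3) × 111.000000 = 20.812500
Exact value: 20.812500
Error: 0.000000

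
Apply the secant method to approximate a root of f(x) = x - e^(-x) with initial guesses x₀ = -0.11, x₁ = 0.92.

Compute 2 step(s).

f(x) = x - e^(-x)
x₀ = -0.11, x₁ = 0.92

Secant formula: x_{n+1} = x_n - f(x_n)(x_n - x_{n-1})/(f(x_n) - f(x_{n-1}))

Iteration 1:
  f(-0.110000) = -1.226278
  f(0.920000) = 0.521481
  x_2 = 0.920000 - 0.521481×(0.920000 - (-0.110000))/(0.521481 - (-1.226278))
       = 0.612678
Iteration 2:
  f(0.920000) = 0.521481
  f(0.612678) = 0.070780
  x_3 = 0.612678 - 0.070780×(0.612678 - 0.920000)/(0.070780 - 0.521481)
       = 0.564415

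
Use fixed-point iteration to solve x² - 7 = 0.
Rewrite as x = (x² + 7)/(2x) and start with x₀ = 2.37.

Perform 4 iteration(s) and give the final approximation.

Equation: x² - 7 = 0
Fixed-point form: x = (x² + 7)/(2x)
x₀ = 2.37

x_1 = g(2.370000) = 2.661793
x_2 = g(2.661793) = 2.645800
x_3 = g(2.645800) = 2.645751
x_4 = g(2.645751) = 2.645751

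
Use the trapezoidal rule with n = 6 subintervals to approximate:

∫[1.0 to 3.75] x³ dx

f(x) = x³
a = 1.0, b = 3.75, n = 6
h = (b - a)/n = 0.458333

Trapezoidal rule: (h/2)[f(x₀) + 2f(x₁) + 2f(x₂) + ... + f(xₙ)]

x_0 = 1.0000, f(x_0) = 1.000000, coefficient = 1
x_1 = 1.4583, f(x_1) = 3.101490, coefficient = 2
x_2 = 1.9167, f(x_2) = 7.041088, coefficient = 2
x_3 = 2.3750, f(x_3) = 13.396484, coefficient = 2
x_4 = 2.8333, f(x_4) = 22.745370, coefficient = 2
x_5 = 3.2917, f(x_5) = 35.665437, coefficient = 2
x_6 = 3.7500, f(x_6) = 52.734375, coefficient = 1

I ≈ (0.458333/2) × 217.634115 = 49.874485
Exact value: 49.188477
Error: 0.686008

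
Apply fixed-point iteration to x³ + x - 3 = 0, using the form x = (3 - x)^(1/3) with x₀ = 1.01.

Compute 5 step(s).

Equation: x³ + x - 3 = 0
Fixed-point form: x = (3 - x)^(1/3)
x₀ = 1.01

x_1 = g(1.010000) = 1.257818
x_2 = g(1.257818) = 1.203274
x_3 = g(1.203274) = 1.215702
x_4 = g(1.215702) = 1.212893
x_5 = g(1.212893) = 1.213529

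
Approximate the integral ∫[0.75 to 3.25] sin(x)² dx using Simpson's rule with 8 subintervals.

f(x) = sin(x)²
a = 0.75, b = 3.25, n = 8
h = (b - a)/n = 0.312500

Simpson's rule: (h/3)[f(x₀) + 4f(x₁) + 2f(x₂) + ... + f(xₙ)]

x_0 = 0.7500, f(x_0) = 0.464631, coefficient = 1
x_1 = 1.0625, f(x_1) = 0.763133, coefficient = 4
x_2 = 1.3750, f(x_2) = 0.962151, coefficient = 2
x_3 = 1.6875, f(x_3) = 0.986442, coefficient = 4
x_4 = 2.0000, f(x_4) = 0.826822, coefficient = 2
x_5 = 2.3125, f(x_5) = 0.543639, coefficient = 4
x_6 = 2.6250, f(x_6) = 0.243957, coefficient = 2
x_7 = 2.9375, f(x_7) = 0.041079, coefficient = 4
x_8 = 3.2500, f(x_8) = 0.011706, coefficient = 1

I ≈ (0.312500/3) × 13.879369 = 1.445768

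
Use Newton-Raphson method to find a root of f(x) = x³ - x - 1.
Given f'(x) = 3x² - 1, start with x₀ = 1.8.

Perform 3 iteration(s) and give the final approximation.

f(x) = x³ - x - 1
f'(x) = 3x² - 1
x₀ = 1.8

Newton-Raphson formula: x_{n+1} = x_n - f(x_n)/f'(x_n)

Iteration 1:
  f(1.800000) = 3.032000
  f'(1.800000) = 8.720000
  x_1 = 1.800000 - 3.032000/8.720000 = 1.452294
Iteration 2:
  f(1.452294) = 0.610821
  f'(1.452294) = 5.327470
  x_2 = 1.452294 - 0.610821/5.327470 = 1.337639
Iteration 3:
  f(1.337639) = 0.055767
  f'(1.337639) = 4.367831
  x_3 = 1.337639 - 0.055767/4.367831 = 1.324871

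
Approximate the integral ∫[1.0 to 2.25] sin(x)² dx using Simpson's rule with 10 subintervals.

f(x) = sin(x)²
a = 1.0, b = 2.25, n = 10
h = (b - a)/n = 0.125000

Simpson's rule: (h/3)[f(x₀) + 4f(x₁) + 2f(x₂) + ... + f(xₙ)]

x_0 = 1.0000, f(x_0) = 0.708073, coefficient = 1
x_1 = 1.1250, f(x_1) = 0.814087, coefficient = 4
x_2 = 1.2500, f(x_2) = 0.900572, coefficient = 2
x_3 = 1.3750, f(x_3) = 0.962151, coefficient = 4
x_4 = 1.5000, f(x_4) = 0.994996, coefficient = 2
x_5 = 1.6250, f(x_5) = 0.997065, coefficient = 4
x_6 = 1.7500, f(x_6) = 0.968228, coefficient = 2
x_7 = 1.8750, f(x_7) = 0.910280, coefficient = 4
x_8 = 2.0000, f(x_8) = 0.826822, coefficient = 2
x_9 = 2.1250, f(x_9) = 0.723044, coefficient = 4
x_10 = 2.2500, f(x_10) = 0.605398, coefficient = 1

I ≈ (0.125000/3) × 26.321213 = 1.096717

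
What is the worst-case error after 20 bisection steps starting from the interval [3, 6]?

Bisection error bound: |error| ≤ (b-a)/2^n
|error| ≤ (6 - 3)/2^20 = 3/2^20
|error| ≤ 0.0000028610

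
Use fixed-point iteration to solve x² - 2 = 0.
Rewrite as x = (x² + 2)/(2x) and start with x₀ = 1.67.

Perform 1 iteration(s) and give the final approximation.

Equation: x² - 2 = 0
Fixed-point form: x = (x² + 2)/(2x)
x₀ = 1.67

x_1 = g(1.670000) = 1.433802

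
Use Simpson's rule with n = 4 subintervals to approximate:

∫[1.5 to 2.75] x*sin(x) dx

f(x) = x*sin(x)
a = 1.5, b = 2.75, n = 4
h = (b - a)/n = 0.312500

Simpson's rule: (h/3)[f(x₀) + 4f(x₁) + 2f(x₂) + ... + f(xₙ)]

x_0 = 1.5000, f(x_0) = 1.496242, coefficient = 1
x_1 = 1.8125, f(x_1) = 1.759814, coefficient = 4
x_2 = 2.1250, f(x_2) = 1.806930, coefficient = 2
x_3 = 2.4375, f(x_3) = 1.577897, coefficient = 4
x_4 = 2.7500, f(x_4) = 1.049568, coefficient = 1

I ≈ (0.312500/3) × 19.510513 = 2.032345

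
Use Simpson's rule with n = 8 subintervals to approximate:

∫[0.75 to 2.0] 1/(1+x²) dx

f(x) = 1/(1+x²)
a = 0.75, b = 2.0, n = 8
h = (b - a)/n = 0.156250

Simpson's rule: (h/3)[f(x₀) + 4f(x₁) + 2f(x₂) + ... + f(xₙ)]

x_0 = 0.7500, f(x_0) = 0.640000, coefficient = 1
x_1 = 0.9062, f(x_1) = 0.549062, coefficient = 4
x_2 = 1.0625, f(x_2) = 0.469725, coefficient = 2
x_3 = 1.2188, f(x_3) = 0.402358, coefficient = 4
x_4 = 1.3750, f(x_4) = 0.345946, coefficient = 2
x_5 = 1.5312, f(x_5) = 0.298978, coefficient = 4
x_6 = 1.6875, f(x_6) = 0.259898, coefficient = 2
x_7 = 1.8438, f(x_7) = 0.227303, coefficient = 4
x_8 = 2.0000, f(x_8) = 0.200000, coefficient = 1

I ≈ (0.156250/3) × 8.901940 = 0.463643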